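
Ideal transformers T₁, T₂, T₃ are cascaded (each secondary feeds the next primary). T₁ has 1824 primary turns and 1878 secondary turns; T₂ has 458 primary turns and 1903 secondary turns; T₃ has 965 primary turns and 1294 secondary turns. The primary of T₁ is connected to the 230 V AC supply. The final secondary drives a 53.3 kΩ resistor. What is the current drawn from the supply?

I_supply ≈ 0.142 A

After T₁: V = 230.00 × 1878/1824 = 236.81 V.
After T₂: V = 236.81 × 1903/458 = 983.95 V.
After T₃: V = 983.95 × 1294/965 = 1319.4 V.
I_load = 1319.4/53300 = 0.024754 A, so P_out = 1319.4 × 0.024754 = 32.661 W.
All ideal ⇒ P_in = P_out, so I_supply = 32.661/230 = 0.142 A.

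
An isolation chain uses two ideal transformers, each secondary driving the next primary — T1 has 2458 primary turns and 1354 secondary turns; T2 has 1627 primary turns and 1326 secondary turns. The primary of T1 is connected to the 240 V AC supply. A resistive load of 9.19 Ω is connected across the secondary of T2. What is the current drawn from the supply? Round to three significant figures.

Secondary of T1: V = 240.00 × 1354/2458 = 132.21 V.
Secondary of T2: V = 132.21 × 1326/1627 = 107.75 V.
I_load = 107.75/9.19 = 11.724 A, so P_out = 107.75 × 11.724 = 1263.3 W.
All ideal ⇒ P_in = P_out, so I_supply = 1263.3/240 = 5.26 A.

I_supply ≈ 5.26 A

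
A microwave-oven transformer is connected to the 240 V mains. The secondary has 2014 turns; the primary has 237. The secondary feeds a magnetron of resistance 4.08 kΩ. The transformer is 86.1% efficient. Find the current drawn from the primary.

I_p ≈ 4.93 A

V_s = 240 × 2014/237 = 2039.5 V.
I_s = V_s/R = 2039.5/4080 = 0.49988 A.
P_out = V_s I_s = 2039.5 × 0.49988 = 1019.5 W.
P_in = P_out/η = 1019.5/0.861 = 1184.1 W.
I_p = P_in/V_p = 1184.1/240 = 4.93 A.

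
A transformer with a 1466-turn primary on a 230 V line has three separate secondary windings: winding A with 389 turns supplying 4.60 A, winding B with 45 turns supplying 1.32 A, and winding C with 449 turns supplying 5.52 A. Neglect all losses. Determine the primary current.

V_A = 230 × 389/1466 = 61.030 V; V_B = 230 × 45/1466 = 7.0600 V; V_C = 230 × 449/1466 = 70.443 V.
P_out = V_A I_A + V_B I_B + V_C I_C = 61.030×4.60 + 7.0600×1.32 + 70.443×5.52 = 280.74 + 9.3192 + 388.85 = 678.90 W.
Ideal ⇒ P_in = P_out, so I_p = P_out/V_p = 678.90/230 = 2.95 A.

I_p ≈ 2.95 A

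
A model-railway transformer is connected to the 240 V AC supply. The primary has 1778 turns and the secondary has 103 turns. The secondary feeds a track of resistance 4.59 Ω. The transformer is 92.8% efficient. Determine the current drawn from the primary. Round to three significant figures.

I_p ≈ 0.189 A

V_s = 240 × 103/1778 = 13.903 V.
I_s = V_s/R = 13.903/4.59 = 3.0290 A.
P_out = V_s I_s = 13.903 × 3.0290 = 42.113 W.
P_in = P_out/η = 42.113/0.928 = 45.381 W.
I_p = P_in/V_p = 45.381/240 = 0.189 A.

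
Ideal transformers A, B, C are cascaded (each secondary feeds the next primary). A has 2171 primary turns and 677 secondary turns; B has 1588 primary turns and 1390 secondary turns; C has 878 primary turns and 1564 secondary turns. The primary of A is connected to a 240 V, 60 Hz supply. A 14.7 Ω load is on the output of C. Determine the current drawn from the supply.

I_supply ≈ 3.86 A

Secondary of A: V = 240.00 × 677/2171 = 74.841 V.
Secondary of B: V = 74.841 × 1390/1588 = 65.510 V.
Secondary of C: V = 65.510 × 1564/878 = 116.69 V.
I_load = 116.69/14.7 = 7.9383 A, so P_out = 116.69 × 7.9383 = 926.35 W.
All ideal ⇒ P_in = P_out, so I_supply = 926.35/240 = 3.86 A.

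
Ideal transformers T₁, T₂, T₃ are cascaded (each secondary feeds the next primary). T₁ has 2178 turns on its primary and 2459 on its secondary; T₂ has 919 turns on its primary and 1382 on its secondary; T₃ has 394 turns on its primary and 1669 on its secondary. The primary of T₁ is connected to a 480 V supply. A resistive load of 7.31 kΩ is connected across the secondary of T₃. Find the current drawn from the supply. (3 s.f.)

I_supply ≈ 3.40 A

Secondary of T₁: V = 480.00 × 2459/2178 = 541.93 V.
Secondary of T₂: V = 541.93 × 1382/919 = 814.96 V.
Secondary of T₃: V = 814.96 × 1669/394 = 3452.2 V.
I_load = 3452.2/7310 = 0.47226 A, so P_out = 3452.2 × 0.47226 = 1630.3 W.
All ideal ⇒ P_in = P_out, so I_supply = 1630.3/480 = 3.40 A.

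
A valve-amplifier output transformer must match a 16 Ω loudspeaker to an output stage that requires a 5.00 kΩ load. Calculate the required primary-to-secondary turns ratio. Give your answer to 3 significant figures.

Z_p/Z_s = (N_p/N_s)², so N_p/N_s = √(5000/16) = √312 = 17.7.

N_p/N_s ≈ 17.7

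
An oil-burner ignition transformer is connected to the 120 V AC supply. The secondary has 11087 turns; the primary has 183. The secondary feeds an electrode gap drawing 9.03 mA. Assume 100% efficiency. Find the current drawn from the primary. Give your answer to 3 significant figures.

I_p ≈ 0.547 A

For an ideal transformer I_p N_p = I_s N_s, so I_p = 0.00903 × 11087/183 = 0.547 A.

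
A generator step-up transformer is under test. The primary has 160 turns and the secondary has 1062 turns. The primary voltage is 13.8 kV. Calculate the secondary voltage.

V_s/V_p = N_s/N_p, so V_s = 13800 × 1062/160 = 91600 V.

V_s ≈ 91600 V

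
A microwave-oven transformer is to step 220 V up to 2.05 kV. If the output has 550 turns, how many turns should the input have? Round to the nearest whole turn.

N_in/N_out = V_in/V_out, so N_in = 550 × 220/2050 = 59.0 ≈ 59 turns.

N_in = 59 turns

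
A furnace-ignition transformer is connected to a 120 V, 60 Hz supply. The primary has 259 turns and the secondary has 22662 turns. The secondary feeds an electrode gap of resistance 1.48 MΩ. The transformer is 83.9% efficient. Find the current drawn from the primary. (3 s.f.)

V_s = 120 × 22662/259 = 10500 V.
I_s = V_s/R = 10500/(1.48×10^6) = 0.0070944 A.
P_out = V_s I_s = 10500 × 0.0070944 = 74.490 W.
P_in = P_out/η = 74.490/0.839 = 88.784 W.
I_p = P_in/V_p = 88.784/120 = 0.740 A.

I_p ≈ 0.740 A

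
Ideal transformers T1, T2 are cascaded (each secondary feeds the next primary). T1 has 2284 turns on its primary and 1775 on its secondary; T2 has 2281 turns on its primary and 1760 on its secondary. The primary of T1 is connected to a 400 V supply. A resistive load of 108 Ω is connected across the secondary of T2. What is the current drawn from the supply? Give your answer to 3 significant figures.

Secondary of T1: V = 400.00 × 1775/2284 = 310.86 V.
Secondary of T2: V = 310.86 × 1760/2281 = 239.86 V.
I_load = 239.86/108 = 2.2209 A, so P_out = 239.86 × 2.2209 = 532.69 W.
All ideal ⇒ P_in = P_out, so I_supply = 532.69/400 = 1.33 A.

I_supply ≈ 1.33 A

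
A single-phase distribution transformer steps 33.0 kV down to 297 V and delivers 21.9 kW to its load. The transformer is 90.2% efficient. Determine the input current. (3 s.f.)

I_in ≈ 0.736 A

P_in = P_out/η = 21900/0.902 = 24279 W.
I_in = P_in/V_in = 24279/33000 = 0.736 A.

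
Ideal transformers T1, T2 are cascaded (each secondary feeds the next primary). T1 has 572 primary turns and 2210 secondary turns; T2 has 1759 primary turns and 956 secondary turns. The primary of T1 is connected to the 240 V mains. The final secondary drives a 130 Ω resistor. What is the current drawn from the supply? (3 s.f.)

I_supply ≈ 8.14 A

After T1: V = 240.00 × 2210/572 = 927.27 V.
After T2: V = 927.27 × 956/1759 = 503.96 V.
I_load = 503.96/130 = 3.8766 A, so P_out = 503.96 × 3.8766 = 1953.7 W.
All ideal ⇒ P_in = P_out, so I_supply = 1953.7/240 = 8.14 A.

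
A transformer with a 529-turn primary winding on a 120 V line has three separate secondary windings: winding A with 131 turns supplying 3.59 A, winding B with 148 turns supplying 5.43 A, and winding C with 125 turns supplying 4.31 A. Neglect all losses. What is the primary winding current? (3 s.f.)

V_A = 120 × 131/529 = 29.716 V; V_B = 120 × 148/529 = 33.573 V; V_C = 120 × 125/529 = 28.355 V.
P_out = V_A I_A + V_B I_B + V_C I_C = 29.716×3.59 + 33.573×5.43 + 28.355×4.31 = 106.68 + 182.30 + 122.21 = 411.19 W.
Ideal ⇒ P_in = P_out, so I_p = P_out/V_p = 411.19/120 = 3.43 A.

I_p ≈ 3.43 A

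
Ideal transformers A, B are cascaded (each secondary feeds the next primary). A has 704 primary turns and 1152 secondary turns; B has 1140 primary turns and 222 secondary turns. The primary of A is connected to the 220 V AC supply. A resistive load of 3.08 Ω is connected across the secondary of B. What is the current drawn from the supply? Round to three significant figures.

I_supply ≈ 7.25 A

Secondary of A: V = 220.00 × 1152/704 = 360.00 V.
Secondary of B: V = 360.00 × 222/1140 = 70.105 V.
I_load = 70.105/3.08 = 22.761 A, so P_out = 70.105 × 22.761 = 1595.7 W.
All ideal ⇒ P_in = P_out, so I_supply = 1595.7/220 = 7.25 A.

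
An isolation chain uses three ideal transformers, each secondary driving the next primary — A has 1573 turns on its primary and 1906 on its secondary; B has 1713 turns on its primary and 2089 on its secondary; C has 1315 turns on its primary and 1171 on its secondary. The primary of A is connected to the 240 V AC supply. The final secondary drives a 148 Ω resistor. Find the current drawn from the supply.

Secondary of A: V = 240.00 × 1906/1573 = 290.81 V.
Secondary of B: V = 290.81 × 2089/1713 = 354.64 V.
Secondary of C: V = 354.64 × 1171/1315 = 315.80 V.
I_load = 315.80/148 = 2.1338 A, so P_out = 315.80 × 2.1338 = 673.87 W.
All ideal ⇒ P_in = P_out, so I_supply = 673.87/240 = 2.81 A.

I_supply ≈ 2.81 A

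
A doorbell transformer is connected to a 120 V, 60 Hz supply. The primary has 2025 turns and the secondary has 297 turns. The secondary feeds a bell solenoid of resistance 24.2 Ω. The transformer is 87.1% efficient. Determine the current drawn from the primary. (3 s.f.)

V_s = 120 × 297/2025 = 17.600 V.
I_s = V_s/R = 17.600/24.2 = 0.72727 A.
P_out = V_s I_s = 17.600 × 0.72727 = 12.800 W.
P_in = P_out/η = 12.800/0.871 = 14.696 W.
I_p = P_in/V_p = 14.696/120 = 0.122 A.

I_p ≈ 0.122 A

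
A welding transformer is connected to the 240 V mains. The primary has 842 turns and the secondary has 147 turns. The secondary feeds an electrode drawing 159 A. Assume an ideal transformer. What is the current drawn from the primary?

For an ideal transformer I_p N_p = I_s N_s, so I_p = 159 × 147/842 = 27.8 A.

I_p ≈ 27.8 A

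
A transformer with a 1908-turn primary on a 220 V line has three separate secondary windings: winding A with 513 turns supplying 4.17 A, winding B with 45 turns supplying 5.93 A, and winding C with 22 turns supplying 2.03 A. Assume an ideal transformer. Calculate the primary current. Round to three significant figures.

V_A = 220 × 513/1908 = 59.151 V; V_B = 220 × 45/1908 = 5.1887 V; V_C = 220 × 22/1908 = 2.5367 V.
P_out = V_A I_A + V_B I_B + V_C I_C = 59.151×4.17 + 5.1887×5.93 + 2.5367×2.03 = 246.66 + 30.769 + 5.1495 = 282.58 W.
Ideal ⇒ P_in = P_out, so I_p = P_out/V_p = 282.58/220 = 1.28 A.

I_p ≈ 1.28 A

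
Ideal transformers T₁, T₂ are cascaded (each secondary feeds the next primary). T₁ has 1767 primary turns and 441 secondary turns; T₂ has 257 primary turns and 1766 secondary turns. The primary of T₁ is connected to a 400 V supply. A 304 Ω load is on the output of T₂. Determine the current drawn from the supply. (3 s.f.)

I_supply ≈ 3.87 A

After T₁: V = 400.00 × 441/1767 = 99.830 V.
After T₂: V = 99.830 × 1766/257 = 685.99 V.
I_load = 685.99/304 = 2.2566 A, so P_out = 685.99 × 2.2566 = 1548.0 W.
All ideal ⇒ P_in = P_out, so I_supply = 1548.0/400 = 3.87 A.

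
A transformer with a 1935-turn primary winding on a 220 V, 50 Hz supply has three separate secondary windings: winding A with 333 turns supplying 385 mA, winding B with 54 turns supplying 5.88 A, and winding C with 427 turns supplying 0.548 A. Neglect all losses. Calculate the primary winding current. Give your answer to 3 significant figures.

V_A = 220 × 333/1935 = 37.860 V; V_B = 220 × 54/1935 = 6.1395 V; V_C = 220 × 427/1935 = 48.548 V.
P_out = V_A I_A + V_B I_B + V_C I_C = 37.860×0.385 + 6.1395×5.88 + 48.548×0.548 = 14.576 + 36.100 + 26.604 = 77.281 W.
Ideal ⇒ P_in = P_out, so I_p = P_out/V_p = 77.281/220 = 0.351 A.

I_p ≈ 0.351 A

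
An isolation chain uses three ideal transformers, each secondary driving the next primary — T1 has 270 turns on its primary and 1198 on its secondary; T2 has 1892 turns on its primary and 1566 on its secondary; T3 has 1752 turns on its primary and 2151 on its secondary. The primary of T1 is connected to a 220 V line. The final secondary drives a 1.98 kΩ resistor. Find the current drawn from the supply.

I_supply ≈ 2.26 A

Secondary of T1: V = 220.00 × 1198/270 = 976.15 V.
Secondary of T2: V = 976.15 × 1566/1892 = 807.95 V.
Secondary of T3: V = 807.95 × 2151/1752 = 991.96 V.
I_load = 991.96/1980 = 0.50099 A, so P_out = 991.96 × 0.50099 = 496.96 W.
All ideal ⇒ P_in = P_out, so I_supply = 496.96/220 = 2.26 A.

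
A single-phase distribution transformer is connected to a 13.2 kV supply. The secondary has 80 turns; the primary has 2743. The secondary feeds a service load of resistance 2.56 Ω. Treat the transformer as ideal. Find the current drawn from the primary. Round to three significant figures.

I_p ≈ 4.39 A

V_s = V_p × N_s/N_p = 13200 × 80/2743 = 384.98 V.
I_s = V_s/R = 384.98/2.56 = 150.38 A.
For an ideal transformer I_p N_p = I_s N_s, so I_p = 150.38 × 80/2743 = 4.39 A.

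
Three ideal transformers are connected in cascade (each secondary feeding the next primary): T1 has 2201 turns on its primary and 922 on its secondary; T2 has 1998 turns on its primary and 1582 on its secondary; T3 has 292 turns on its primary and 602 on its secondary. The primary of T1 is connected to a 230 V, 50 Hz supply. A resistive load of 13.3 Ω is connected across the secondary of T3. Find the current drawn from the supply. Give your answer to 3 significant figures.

I_supply ≈ 8.09 A

Secondary of T1: V = 230.00 × 922/2201 = 96.347 V.
Secondary of T2: V = 96.347 × 1582/1998 = 76.287 V.
Secondary of T3: V = 76.287 × 602/292 = 157.28 V.
I_load = 157.28/13.3 = 11.825 A, so P_out = 157.28 × 11.825 = 1859.8 W.
All ideal ⇒ P_in = P_out, so I_supply = 1859.8/230 = 8.09 A.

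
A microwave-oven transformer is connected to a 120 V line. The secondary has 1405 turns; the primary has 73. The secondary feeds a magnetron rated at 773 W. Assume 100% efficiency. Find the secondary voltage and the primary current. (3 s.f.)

V_s ≈ 2310 V, I_p ≈ 6.44 A

V_s = V_p × N_s/N_p = 120 × 1405/73 = 2309.6 V.
I_s = P/V_s = 773/2309.6 = 0.33469 A.
I_p = I_s × N_s/N_p = 0.33469 × 1405/73 = 6.44 A.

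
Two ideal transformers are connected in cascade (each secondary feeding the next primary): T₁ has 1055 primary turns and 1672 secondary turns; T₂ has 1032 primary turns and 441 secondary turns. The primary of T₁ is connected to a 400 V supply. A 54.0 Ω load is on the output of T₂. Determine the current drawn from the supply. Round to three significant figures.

I_supply ≈ 3.40 A

Secondary of T₁: V = 400.00 × 1672/1055 = 633.93 V.
Secondary of T₂: V = 633.93 × 441/1032 = 270.90 V.
I_load = 270.90/54.0 = 5.0166 A, so P_out = 270.90 × 5.0166 = 1359.0 W.
All ideal ⇒ P_in = P_out, so I_supply = 1359.0/400 = 3.40 A.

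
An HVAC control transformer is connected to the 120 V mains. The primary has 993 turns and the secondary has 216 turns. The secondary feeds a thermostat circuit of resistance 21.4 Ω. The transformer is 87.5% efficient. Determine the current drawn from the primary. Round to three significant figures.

V_s = 120 × 216/993 = 26.103 V.
I_s = V_s/R = 26.103/21.4 = 1.2198 A.
P_out = V_s I_s = 26.103 × 1.2198 = 31.839 W.
P_in = P_out/η = 31.839/0.875 = 36.387 W.
I_p = P_in/V_p = 36.387/120 = 0.303 A.

I_p ≈ 0.303 A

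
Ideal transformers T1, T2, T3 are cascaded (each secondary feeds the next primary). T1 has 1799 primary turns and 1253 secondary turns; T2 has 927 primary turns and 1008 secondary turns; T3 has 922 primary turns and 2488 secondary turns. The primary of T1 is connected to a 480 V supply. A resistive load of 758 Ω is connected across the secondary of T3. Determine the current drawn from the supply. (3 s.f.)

After T1: V = 480.00 × 1253/1799 = 334.32 V.
After T2: V = 334.32 × 1008/927 = 363.53 V.
After T3: V = 363.53 × 2488/922 = 980.98 V.
I_load = 980.98/758 = 1.2942 A, so P_out = 980.98 × 1.2942 = 1269.6 W.
All ideal ⇒ P_in = P_out, so I_supply = 1269.6/480 = 2.64 A.

I_supply ≈ 2.64 A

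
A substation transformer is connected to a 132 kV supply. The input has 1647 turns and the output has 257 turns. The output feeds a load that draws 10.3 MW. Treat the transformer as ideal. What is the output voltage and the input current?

V_out = V_in × N_out/N_in = 132000 × 257/1647 = 20597 V.
I_out = P/V_out = 1.03×10^7/20597 = 500.06 A.
I_in = I_out × N_out/N_in = 500.06 × 257/1647 = 78.0 A.

V_out ≈ 20600 V, I_in ≈ 78.0 A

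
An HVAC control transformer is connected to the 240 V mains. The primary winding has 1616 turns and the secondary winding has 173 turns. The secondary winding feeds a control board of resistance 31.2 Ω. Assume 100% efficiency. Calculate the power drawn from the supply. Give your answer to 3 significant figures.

V_s = V_p × N_s/N_p = 240 × 173/1616 = 25.693 V.
I_s = V_s/R = 25.693/31.2 = 0.82350 A.
I_p = I_s × N_s/N_p = 0.82350 × 173/1616 = 0.088159 A.
P = V_p I_p = 240 × 0.088159 = 21.2 W.

P ≈ 21.2 W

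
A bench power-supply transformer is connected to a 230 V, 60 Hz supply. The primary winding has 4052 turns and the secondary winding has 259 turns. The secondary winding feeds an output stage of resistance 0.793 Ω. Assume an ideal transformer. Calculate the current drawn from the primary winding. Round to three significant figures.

I_p ≈ 1.18 A

V_s = V_p × N_s/N_p = 230 × 259/4052 = 14.701 V.
I_s = V_s/R = 14.701/0.793 = 18.539 A.
For an ideal transformer I_p N_p = I_s N_s, so I_p = 18.539 × 259/4052 = 1.18 A.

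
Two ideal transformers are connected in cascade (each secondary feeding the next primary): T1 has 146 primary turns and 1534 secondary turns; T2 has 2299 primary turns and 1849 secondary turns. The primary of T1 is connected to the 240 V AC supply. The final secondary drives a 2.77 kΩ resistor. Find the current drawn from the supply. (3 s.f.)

Secondary of T1: V = 240.00 × 1534/146 = 2521.6 V.
Secondary of T2: V = 2521.6 × 1849/2299 = 2028.1 V.
I_load = 2028.1/2770 = 0.73215 A, so P_out = 2028.1 × 0.73215 = 1484.9 W.
All ideal ⇒ P_in = P_out, so I_supply = 1484.9/240 = 6.19 A.

I_supply ≈ 6.19 A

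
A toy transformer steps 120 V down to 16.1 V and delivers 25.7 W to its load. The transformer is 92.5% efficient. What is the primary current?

P_in = P_out/η = 25.7/0.925 = 27.784 W.
I_p = P_in/V_p = 27.784/120 = 0.232 A.

I_p ≈ 0.232 A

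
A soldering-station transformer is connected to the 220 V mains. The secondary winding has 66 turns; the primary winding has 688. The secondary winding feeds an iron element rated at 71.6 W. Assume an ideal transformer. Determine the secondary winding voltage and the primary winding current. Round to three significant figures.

V_s = V_p × N_s/N_p = 220 × 66/688 = 21.105 V.
I_s = P/V_s = 71.6/21.105 = 3.3926 A.
I_p = I_s × N_s/N_p = 3.3926 × 66/688 = 0.325 A.

V_s ≈ 21.1 V, I_p ≈ 0.325 A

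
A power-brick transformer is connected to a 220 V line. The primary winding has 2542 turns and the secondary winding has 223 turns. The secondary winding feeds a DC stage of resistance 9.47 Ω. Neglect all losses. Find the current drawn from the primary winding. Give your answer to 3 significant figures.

I_p ≈ 0.179 A

V_s = V_p × N_s/N_p = 220 × 223/2542 = 19.300 V.
I_s = V_s/R = 19.300/9.47 = 2.0380 A.
For an ideal transformer I_p N_p = I_s N_s, so I_p = 2.0380 × 223/2542 = 0.179 A.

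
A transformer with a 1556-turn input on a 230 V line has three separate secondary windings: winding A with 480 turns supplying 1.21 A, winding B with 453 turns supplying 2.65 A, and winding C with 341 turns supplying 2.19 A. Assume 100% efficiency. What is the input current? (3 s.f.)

I_in ≈ 1.62 A

V_A = 230 × 480/1556 = 70.951 V; V_B = 230 × 453/1556 = 66.960 V; V_C = 230 × 341/1556 = 50.405 V.
P_out = V_A I_A + V_B I_B + V_C I_C = 70.951×1.21 + 66.960×2.65 + 50.405×2.19 = 85.851 + 177.44 + 110.39 = 373.68 W.
Ideal ⇒ P_in = P_out, so I_in = P_out/V_in = 373.68/230 = 1.62 A.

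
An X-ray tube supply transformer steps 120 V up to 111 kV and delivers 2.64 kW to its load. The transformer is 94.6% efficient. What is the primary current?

I_p ≈ 23.3 A

P_in = P_out/η = 2640/0.946 = 2790.7 W.
I_p = P_in/V_p = 2790.7/120 = 23.3 A.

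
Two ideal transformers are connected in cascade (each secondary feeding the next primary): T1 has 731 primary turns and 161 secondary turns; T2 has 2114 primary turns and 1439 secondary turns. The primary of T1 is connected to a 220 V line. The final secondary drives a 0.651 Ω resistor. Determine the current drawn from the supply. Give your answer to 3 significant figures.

After T1: V = 220.00 × 161/731 = 48.454 V.
After T2: V = 48.454 × 1439/2114 = 32.983 V.
I_load = 32.983/0.651 = 50.665 A, so P_out = 32.983 × 50.665 = 1671.1 W.
All ideal ⇒ P_in = P_out, so I_supply = 1671.1/220 = 7.60 A.

I_supply ≈ 7.60 A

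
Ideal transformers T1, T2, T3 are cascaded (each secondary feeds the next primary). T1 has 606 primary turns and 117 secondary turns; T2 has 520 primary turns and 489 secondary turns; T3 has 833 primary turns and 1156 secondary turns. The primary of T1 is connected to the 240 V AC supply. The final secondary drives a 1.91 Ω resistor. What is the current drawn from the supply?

After T1: V = 240.00 × 117/606 = 46.337 V.
After T2: V = 46.337 × 489/520 = 43.574 V.
After T3: V = 43.574 × 1156/833 = 60.470 V.
I_load = 60.470/1.91 = 31.660 A, so P_out = 60.470 × 31.660 = 1914.5 W.
All ideal ⇒ P_in = P_out, so I_supply = 1914.5/240 = 7.98 A.

I_supply ≈ 7.98 A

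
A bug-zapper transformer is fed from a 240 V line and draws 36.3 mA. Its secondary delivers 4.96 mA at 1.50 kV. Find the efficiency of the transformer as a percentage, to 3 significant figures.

P_in = 240 × 0.0363 = 8.71200 W.
P_out = 1500 × 0.00496 = 7.44000 W.
η = P_out/P_in = 7.44000/8.71200 = 0.854.

η ≈ 85.4%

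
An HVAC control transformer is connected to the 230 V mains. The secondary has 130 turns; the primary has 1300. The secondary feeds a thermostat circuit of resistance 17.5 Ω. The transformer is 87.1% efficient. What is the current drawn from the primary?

V_s = 230 × 130/1300 = 23.000 V.
I_s = V_s/R = 23.000/17.5 = 1.3143 A.
P_out = V_s I_s = 23.000 × 1.3143 = 30.229 W.
P_in = P_out/η = 30.229/0.871 = 34.706 W.
I_p = P_in/V_p = 34.706/230 = 0.151 A.

I_p ≈ 0.151 A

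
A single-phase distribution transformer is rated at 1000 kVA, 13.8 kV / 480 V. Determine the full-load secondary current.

I_s ≈ 2080 A

I_s = S/V_s = 1000000/480 = 2080 A.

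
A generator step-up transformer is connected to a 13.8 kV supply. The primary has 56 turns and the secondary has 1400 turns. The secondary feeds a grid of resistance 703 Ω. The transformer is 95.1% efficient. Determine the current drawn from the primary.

V_s = 13800 × 1400/56 = 345000 V.
I_s = V_s/R = 345000/703 = 490.75 A.
P_out = V_s I_s = 345000 × 490.75 = 1.6931×10^8 W.
P_in = P_out/η = 1.6931×10^8/0.951 = 1.7803×10^8 W.
I_p = P_in/V_p = 1.7803×10^8/13800 = 12900 A.

I_p ≈ 12900 A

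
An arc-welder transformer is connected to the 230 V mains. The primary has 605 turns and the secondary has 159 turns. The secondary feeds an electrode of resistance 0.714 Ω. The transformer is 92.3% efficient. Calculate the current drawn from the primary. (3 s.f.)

I_p ≈ 24.1 A

V_s = 230 × 159/605 = 60.446 V.
I_s = V_s/R = 60.446/0.714 = 84.659 A.
P_out = V_s I_s = 60.446 × 84.659 = 5117.3 W.
P_in = P_out/η = 5117.3/0.923 = 5544.2 W.
I_p = P_in/V_p = 5544.2/230 = 24.1 A.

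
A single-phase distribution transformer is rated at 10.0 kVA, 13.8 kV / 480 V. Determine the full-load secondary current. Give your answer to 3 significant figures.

I_s = S/V_s = 10000/480 = 20.8 A.

I_s ≈ 20.8 A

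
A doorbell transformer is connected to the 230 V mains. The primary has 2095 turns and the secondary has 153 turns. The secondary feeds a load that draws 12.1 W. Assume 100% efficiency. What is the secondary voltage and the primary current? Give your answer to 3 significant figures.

V_s = V_p × N_s/N_p = 230 × 153/2095 = 16.797 V.
I_s = P/V_s = 12.1/16.797 = 0.72036 A.
I_p = I_s × N_s/N_p = 0.72036 × 153/2095 = 0.0526 A.

V_s ≈ 16.8 V, I_p ≈ 0.0526 A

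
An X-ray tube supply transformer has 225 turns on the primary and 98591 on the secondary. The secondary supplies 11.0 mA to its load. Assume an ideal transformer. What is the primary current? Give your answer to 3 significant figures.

I_p ≈ 4.82 A

For an ideal transformer I_p/I_s = N_s/N_p, so I_p = 0.0110 × 98591/225 = 4.82 A.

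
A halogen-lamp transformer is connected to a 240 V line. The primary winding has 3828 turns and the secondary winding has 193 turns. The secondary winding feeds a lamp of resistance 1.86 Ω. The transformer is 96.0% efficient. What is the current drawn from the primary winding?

V_s = 240 × 193/3828 = 12.100 V.
I_s = V_s/R = 12.100/1.86 = 6.5055 A.
P_out = V_s I_s = 12.100 × 6.5055 = 78.719 W.
P_in = P_out/η = 78.719/0.960 = 81.999 W.
I_p = P_in/V_p = 81.999/240 = 0.342 A.

I_p ≈ 0.342 A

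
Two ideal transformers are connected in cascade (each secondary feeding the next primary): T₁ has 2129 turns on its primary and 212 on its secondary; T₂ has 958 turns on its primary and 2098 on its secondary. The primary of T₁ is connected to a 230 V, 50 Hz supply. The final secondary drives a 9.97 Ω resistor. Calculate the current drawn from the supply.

Secondary of T₁: V = 230.00 × 212/2129 = 22.903 V.
Secondary of T₂: V = 22.903 × 2098/958 = 50.157 V.
I_load = 50.157/9.97 = 5.0308 A, so P_out = 50.157 × 5.0308 = 252.33 W.
All ideal ⇒ P_in = P_out, so I_supply = 252.33/230 = 1.10 A.

I_supply ≈ 1.10 A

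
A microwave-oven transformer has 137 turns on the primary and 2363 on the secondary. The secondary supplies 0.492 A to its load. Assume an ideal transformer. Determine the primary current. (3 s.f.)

I_p ≈ 8.49 A

For an ideal transformer I_p/I_s = N_s/N_p, so I_p = 0.492 × 2363/137 = 8.49 A.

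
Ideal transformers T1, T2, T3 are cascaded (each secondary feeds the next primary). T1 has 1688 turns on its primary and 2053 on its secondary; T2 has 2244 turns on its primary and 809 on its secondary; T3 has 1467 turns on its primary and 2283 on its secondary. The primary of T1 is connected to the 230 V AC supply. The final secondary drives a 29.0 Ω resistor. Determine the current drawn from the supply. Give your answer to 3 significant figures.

Secondary of T1: V = 230.00 × 2053/1688 = 279.73 V.
Secondary of T2: V = 279.73 × 809/2244 = 100.85 V.
Secondary of T3: V = 100.85 × 2283/1467 = 156.94 V.
I_load = 156.94/29.0 = 5.4119 A, so P_out = 156.94 × 5.4119 = 849.36 W.
All ideal ⇒ P_in = P_out, so I_supply = 849.36/230 = 3.69 A.

I_supply ≈ 3.69 A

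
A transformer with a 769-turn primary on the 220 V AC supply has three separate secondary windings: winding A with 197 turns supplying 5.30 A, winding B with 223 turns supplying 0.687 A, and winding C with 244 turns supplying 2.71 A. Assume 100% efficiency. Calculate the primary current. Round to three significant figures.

V_A = 220 × 197/769 = 56.359 V; V_B = 220 × 223/769 = 63.797 V; V_C = 220 × 244/769 = 69.805 V.
P_out = V_A I_A + V_B I_B + V_C I_C = 56.359×5.30 + 63.797×0.687 + 69.805×2.71 = 298.70 + 43.829 + 189.17 = 531.70 W.
Ideal ⇒ P_in = P_out, so I_p = P_out/V_p = 531.70/220 = 2.42 A.

I_p ≈ 2.42 A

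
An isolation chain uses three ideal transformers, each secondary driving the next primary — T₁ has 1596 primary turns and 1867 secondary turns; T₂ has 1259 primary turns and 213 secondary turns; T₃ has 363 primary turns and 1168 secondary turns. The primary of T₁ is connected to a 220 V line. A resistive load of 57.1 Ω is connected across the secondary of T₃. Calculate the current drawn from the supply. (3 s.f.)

After T₁: V = 220.00 × 1867/1596 = 257.36 V.
After T₂: V = 257.36 × 213/1259 = 43.540 V.
After T₃: V = 43.540 × 1168/363 = 140.10 V.
I_load = 140.10/57.1 = 2.4535 A, so P_out = 140.10 × 2.4535 = 343.73 W.
All ideal ⇒ P_in = P_out, so I_supply = 343.73/220 = 1.56 A.

I_supply ≈ 1.56 A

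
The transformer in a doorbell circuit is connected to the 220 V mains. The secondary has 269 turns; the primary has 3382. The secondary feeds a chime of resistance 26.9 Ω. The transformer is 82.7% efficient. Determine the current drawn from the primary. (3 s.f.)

I_p ≈ 0.0626 A

V_s = 220 × 269/3382 = 17.499 V.
I_s = V_s/R = 17.499/26.9 = 0.65050 A.
P_out = V_s I_s = 17.499 × 0.65050 = 11.383 W.
P_in = P_out/η = 11.383/0.827 = 13.764 W.
I_p = P_in/V_p = 13.764/220 = 0.0626 A.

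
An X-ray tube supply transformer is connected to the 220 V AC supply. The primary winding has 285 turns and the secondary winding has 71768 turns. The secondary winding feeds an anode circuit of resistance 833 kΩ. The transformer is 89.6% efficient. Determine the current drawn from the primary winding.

V_s = 220 × 71768/285 = 55400 V.
I_s = V_s/R = 55400/833000 = 0.066506 A.
P_out = V_s I_s = 55400 × 0.066506 = 3684.4 W.
P_in = P_out/η = 3684.4/0.896 = 4112.1 W.
I_p = P_in/V_p = 4112.1/220 = 18.7 A.

I_p ≈ 18.7 A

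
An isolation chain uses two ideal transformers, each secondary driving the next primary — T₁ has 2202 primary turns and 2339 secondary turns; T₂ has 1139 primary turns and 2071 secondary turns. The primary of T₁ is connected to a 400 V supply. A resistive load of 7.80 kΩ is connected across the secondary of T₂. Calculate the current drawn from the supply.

I_supply ≈ 0.191 A

After T₁: V = 400.00 × 2339/2202 = 424.89 V.
After T₂: V = 424.89 × 2071/1139 = 772.55 V.
I_load = 772.55/7800 = 0.099045 A, so P_out = 772.55 × 0.099045 = 76.518 W.
All ideal ⇒ P_in = P_out, so I_supply = 76.518/400 = 0.191 A.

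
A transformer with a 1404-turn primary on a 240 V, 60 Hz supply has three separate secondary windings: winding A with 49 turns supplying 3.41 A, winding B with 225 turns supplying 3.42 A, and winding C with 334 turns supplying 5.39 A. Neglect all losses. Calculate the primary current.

I_p ≈ 1.95 A

V_A = 240 × 49/1404 = 8.3761 V; V_B = 240 × 225/1404 = 38.462 V; V_C = 240 × 334/1404 = 57.094 V.
P_out = V_A I_A + V_B I_B + V_C I_C = 8.3761×3.41 + 38.462×3.42 + 57.094×5.39 = 28.562 + 131.54 + 307.74 = 467.84 W.
Ideal ⇒ P_in = P_out, so I_p = P_out/V_p = 467.84/240 = 1.95 A.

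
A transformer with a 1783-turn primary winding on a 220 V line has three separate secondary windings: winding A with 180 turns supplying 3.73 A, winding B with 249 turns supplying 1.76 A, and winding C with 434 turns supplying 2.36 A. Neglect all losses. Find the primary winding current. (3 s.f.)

I_p ≈ 1.20 A

V_A = 220 × 180/1783 = 22.210 V; V_B = 220 × 249/1783 = 30.723 V; V_C = 220 × 434/1783 = 53.550 V.
P_out = V_A I_A + V_B I_B + V_C I_C = 22.210×3.73 + 30.723×1.76 + 53.550×2.36 = 82.842 + 54.073 + 126.38 = 263.29 W.
Ideal ⇒ P_in = P_out, so I_p = P_out/V_p = 263.29/220 = 1.20 A.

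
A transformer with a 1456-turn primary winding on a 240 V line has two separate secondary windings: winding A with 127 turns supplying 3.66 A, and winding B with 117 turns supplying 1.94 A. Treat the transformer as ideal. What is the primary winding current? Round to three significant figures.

V_A = 240 × 127/1456 = 20.934 V; V_B = 240 × 117/1456 = 19.286 V.
P_out = V_A I_A + V_B I_B = 20.934×3.66 + 19.286×1.94 = 76.619 + 37.414 = 114.03 W.
Ideal ⇒ P_in = P_out, so I_p = P_out/V_p = 114.03/240 = 0.475 A.

I_p ≈ 0.475 A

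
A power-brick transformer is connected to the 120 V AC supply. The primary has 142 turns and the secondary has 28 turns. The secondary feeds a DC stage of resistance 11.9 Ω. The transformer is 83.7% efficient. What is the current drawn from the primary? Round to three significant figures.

I_p ≈ 0.468 A

V_s = 120 × 28/142 = 23.662 V.
I_s = V_s/R = 23.662/11.9 = 1.9884 A.
P_out = V_s I_s = 23.662 × 1.9884 = 47.049 W.
P_in = P_out/η = 47.049/0.837 = 56.212 W.
I_p = P_in/V_p = 56.212/120 = 0.468 A.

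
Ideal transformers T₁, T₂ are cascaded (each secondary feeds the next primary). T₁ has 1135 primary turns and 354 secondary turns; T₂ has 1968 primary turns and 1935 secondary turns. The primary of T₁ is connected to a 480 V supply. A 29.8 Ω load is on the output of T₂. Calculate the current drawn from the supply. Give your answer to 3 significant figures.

I_supply ≈ 1.51 A

Secondary of T₁: V = 480.00 × 354/1135 = 149.71 V.
Secondary of T₂: V = 149.71 × 1935/1968 = 147.20 V.
I_load = 147.20/29.8 = 4.9396 A, so P_out = 147.20 × 4.9396 = 727.10 W.
All ideal ⇒ P_in = P_out, so I_supply = 727.10/480 = 1.51 A.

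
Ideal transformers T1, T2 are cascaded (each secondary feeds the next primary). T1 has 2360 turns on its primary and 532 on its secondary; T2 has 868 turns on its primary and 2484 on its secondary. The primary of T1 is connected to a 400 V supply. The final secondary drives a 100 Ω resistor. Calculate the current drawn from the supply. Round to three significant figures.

After T1: V = 400.00 × 532/2360 = 90.169 V.
After T2: V = 90.169 × 2484/868 = 258.04 V.
I_load = 258.04/100 = 2.5804 A, so P_out = 258.04 × 2.5804 = 665.86 W.
All ideal ⇒ P_in = P_out, so I_supply = 665.86/400 = 1.66 A.

I_supply ≈ 1.66 A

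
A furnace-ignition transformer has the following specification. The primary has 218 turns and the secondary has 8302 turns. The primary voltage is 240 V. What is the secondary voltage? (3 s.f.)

V_s/V_p = N_s/N_p, so V_s = 240 × 8302/218 = 9140 V.

V_s ≈ 9140 V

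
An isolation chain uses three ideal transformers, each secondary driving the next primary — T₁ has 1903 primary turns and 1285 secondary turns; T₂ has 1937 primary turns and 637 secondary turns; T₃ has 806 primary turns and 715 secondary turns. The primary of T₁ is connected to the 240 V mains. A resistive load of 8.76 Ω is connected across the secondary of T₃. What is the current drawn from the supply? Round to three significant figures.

I_supply ≈ 1.06 A

After T₁: V = 240.00 × 1285/1903 = 162.06 V.
After T₂: V = 162.06 × 637/1937 = 53.295 V.
After T₃: V = 53.295 × 715/806 = 47.278 V.
I_load = 47.278/8.76 = 5.3970 A, so P_out = 47.278 × 5.3970 = 255.16 W.
All ideal ⇒ P_in = P_out, so I_supply = 255.16/240 = 1.06 A.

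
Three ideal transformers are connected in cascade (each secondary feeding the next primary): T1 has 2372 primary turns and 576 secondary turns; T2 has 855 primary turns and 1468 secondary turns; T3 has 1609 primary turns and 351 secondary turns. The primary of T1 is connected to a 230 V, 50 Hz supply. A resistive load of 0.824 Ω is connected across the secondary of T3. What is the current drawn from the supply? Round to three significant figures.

After T1: V = 230.00 × 576/2372 = 55.852 V.
After T2: V = 55.852 × 1468/855 = 95.895 V.
After T3: V = 95.895 × 351/1609 = 20.919 V.
I_load = 20.919/0.824 = 25.387 A, so P_out = 20.919 × 25.387 = 531.09 W.
All ideal ⇒ P_in = P_out, so I_supply = 531.09/230 = 2.31 A.

I_supply ≈ 2.31 A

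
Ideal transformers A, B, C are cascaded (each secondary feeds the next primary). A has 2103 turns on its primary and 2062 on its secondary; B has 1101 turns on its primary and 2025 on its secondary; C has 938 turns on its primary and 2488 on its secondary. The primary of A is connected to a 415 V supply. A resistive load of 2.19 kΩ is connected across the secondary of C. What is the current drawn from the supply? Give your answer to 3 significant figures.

Secondary of A: V = 415.00 × 2062/2103 = 406.91 V.
Secondary of B: V = 406.91 × 2025/1101 = 748.40 V.
Secondary of C: V = 748.40 × 2488/938 = 1985.1 V.
I_load = 1985.1/2190 = 0.90644 A, so P_out = 1985.1 × 0.90644 = 1799.4 W.
All ideal ⇒ P_in = P_out, so I_supply = 1799.4/415 = 4.34 A.

I_supply ≈ 4.34 A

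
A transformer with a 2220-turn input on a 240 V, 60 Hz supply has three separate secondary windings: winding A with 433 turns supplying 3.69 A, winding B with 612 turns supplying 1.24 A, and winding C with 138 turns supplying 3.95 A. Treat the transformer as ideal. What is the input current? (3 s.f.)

I_in ≈ 1.31 A

V_A = 240 × 433/2220 = 46.811 V; V_B = 240 × 612/2220 = 66.162 V; V_C = 240 × 138/2220 = 14.919 V.
P_out = V_A I_A + V_B I_B + V_C I_C = 46.811×3.69 + 66.162×1.24 + 14.919×3.95 = 172.73 + 82.041 + 58.930 = 313.70 W.
Ideal ⇒ P_in = P_out, so I_in = P_out/V_in = 313.70/240 = 1.31 A.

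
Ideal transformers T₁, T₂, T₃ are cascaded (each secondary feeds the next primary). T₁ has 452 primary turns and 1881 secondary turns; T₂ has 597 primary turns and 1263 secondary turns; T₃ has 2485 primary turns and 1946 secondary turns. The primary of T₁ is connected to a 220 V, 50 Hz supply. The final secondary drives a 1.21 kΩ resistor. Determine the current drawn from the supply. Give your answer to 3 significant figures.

I_supply ≈ 8.64 A

Secondary of T₁: V = 220.00 × 1881/452 = 915.53 V.
Secondary of T₂: V = 915.53 × 1263/597 = 1936.9 V.
Secondary of T₃: V = 1936.9 × 1946/2485 = 1516.8 V.
I_load = 1516.8/1210 = 1.2535 A, so P_out = 1516.8 × 1.2535 = 1901.3 W.
All ideal ⇒ P_in = P_out, so I_supply = 1901.3/220 = 8.64 A.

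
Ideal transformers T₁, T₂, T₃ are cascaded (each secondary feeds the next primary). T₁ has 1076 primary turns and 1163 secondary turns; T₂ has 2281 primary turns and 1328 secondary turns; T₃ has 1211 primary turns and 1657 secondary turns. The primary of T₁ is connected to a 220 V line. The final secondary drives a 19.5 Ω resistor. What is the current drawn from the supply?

Secondary of T₁: V = 220.00 × 1163/1076 = 237.79 V.
Secondary of T₂: V = 237.79 × 1328/2281 = 138.44 V.
Secondary of T₃: V = 138.44 × 1657/1211 = 189.43 V.
I_load = 189.43/19.5 = 9.7142 A, so P_out = 189.43 × 9.7142 = 1840.1 W.
All ideal ⇒ P_in = P_out, so I_supply = 1840.1/220 = 8.36 A.

I_supply ≈ 8.36 A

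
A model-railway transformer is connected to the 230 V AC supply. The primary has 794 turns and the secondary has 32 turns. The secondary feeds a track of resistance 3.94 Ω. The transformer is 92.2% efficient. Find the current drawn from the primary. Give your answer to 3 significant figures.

V_s = 230 × 32/794 = 9.2695 V.
I_s = V_s/R = 9.2695/3.94 = 2.3527 A.
P_out = V_s I_s = 9.2695 × 2.3527 = 21.808 W.
P_in = P_out/η = 21.808/0.922 = 23.653 W.
I_p = P_in/V_p = 23.653/230 = 0.103 A.

I_p ≈ 0.103 A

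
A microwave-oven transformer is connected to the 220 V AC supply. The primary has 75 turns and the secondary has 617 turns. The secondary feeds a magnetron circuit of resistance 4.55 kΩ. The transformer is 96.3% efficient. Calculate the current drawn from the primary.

I_p ≈ 3.40 A

V_s = 220 × 617/75 = 1809.9 V.
I_s = V_s/R = 1809.9/4550 = 0.39777 A.
P_out = V_s I_s = 1809.9 × 0.39777 = 719.92 W.
P_in = P_out/η = 719.92/0.963 = 747.58 W.
I_p = P_in/V_p = 747.58/220 = 3.40 A.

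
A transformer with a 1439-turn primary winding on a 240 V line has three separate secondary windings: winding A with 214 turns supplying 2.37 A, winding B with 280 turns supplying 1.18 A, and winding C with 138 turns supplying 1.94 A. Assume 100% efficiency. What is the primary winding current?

V_A = 240 × 214/1439 = 35.691 V; V_B = 240 × 280/1439 = 46.699 V; V_C = 240 × 138/1439 = 23.016 V.
P_out = V_A I_A + V_B I_B + V_C I_C = 35.691×2.37 + 46.699×1.18 + 23.016×1.94 = 84.589 + 55.105 + 44.651 = 184.34 W.
Ideal ⇒ P_in = P_out, so I_p = P_out/V_p = 184.34/240 = 0.768 A.

I_p ≈ 0.768 A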